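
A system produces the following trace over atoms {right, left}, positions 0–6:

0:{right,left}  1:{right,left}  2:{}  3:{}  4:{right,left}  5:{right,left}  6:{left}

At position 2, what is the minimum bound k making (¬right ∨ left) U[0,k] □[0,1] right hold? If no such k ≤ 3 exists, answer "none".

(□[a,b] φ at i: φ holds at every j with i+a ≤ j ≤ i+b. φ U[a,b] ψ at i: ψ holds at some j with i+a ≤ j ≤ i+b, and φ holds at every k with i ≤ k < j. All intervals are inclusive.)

Need earliest j ≥ 2 with □[0,1] right, and (¬right ∨ left) at every k in [2,j-1].
  j=2: rhs fails.
  j=3: rhs fails.
  j=4: rhs holds; lhs holds on [2,3]. k = 2.

2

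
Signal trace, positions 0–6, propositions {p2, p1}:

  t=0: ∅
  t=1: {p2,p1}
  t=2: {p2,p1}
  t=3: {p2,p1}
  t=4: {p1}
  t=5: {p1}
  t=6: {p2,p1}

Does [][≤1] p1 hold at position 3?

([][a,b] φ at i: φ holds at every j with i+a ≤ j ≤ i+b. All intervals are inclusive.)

True

Check p1 at every j in [3,4]:
  j=3: true
  j=4: true
All positions satisfy it → formula holds.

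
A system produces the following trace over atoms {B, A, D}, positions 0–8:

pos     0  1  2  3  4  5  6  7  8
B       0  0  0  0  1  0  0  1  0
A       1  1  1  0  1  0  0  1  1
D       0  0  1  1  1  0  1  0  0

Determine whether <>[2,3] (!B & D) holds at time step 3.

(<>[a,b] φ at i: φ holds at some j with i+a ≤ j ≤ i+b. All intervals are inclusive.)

Yes

Check (!B & D) at each j in [5,6]:
  j=5: false
  j=6: true
Found at j=6 → formula holds.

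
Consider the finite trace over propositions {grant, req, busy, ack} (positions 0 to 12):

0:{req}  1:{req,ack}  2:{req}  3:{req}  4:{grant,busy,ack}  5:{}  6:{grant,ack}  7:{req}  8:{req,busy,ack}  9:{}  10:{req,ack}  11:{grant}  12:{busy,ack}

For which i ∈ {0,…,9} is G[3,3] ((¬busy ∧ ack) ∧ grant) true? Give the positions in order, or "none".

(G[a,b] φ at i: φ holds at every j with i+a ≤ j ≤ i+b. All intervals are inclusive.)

Evaluate at each i in [0,9]:
  i=0: ✗ (fails at j=3)
  i=1: ✗ (fails at j=4)
  i=2: ✗ (fails at j=5)
  i=3: ✓ (all of [6,6])
  i=4: ✗ (fails at j=7)
  i=5: ✗ (fails at j=8)
  i=6: ✗ (fails at j=9)
  i=7: ✗ (fails at j=10)
  i=8: ✗ (fails at j=11)
  i=9: ✗ (fails at j=12)

3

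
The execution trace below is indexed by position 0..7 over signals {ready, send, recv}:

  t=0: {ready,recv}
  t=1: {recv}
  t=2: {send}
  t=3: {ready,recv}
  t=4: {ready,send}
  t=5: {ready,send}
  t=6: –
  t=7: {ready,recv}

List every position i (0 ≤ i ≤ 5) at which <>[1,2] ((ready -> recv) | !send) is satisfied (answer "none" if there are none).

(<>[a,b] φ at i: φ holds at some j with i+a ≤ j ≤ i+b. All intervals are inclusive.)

Evaluate at each i in [0,5]:
  i=0: ✓ (witness j=1)
  i=1: ✓ (witness j=2)
  i=2: ✓ (witness j=3)
  i=3: ✗ (none in [4,5])
  i=4: ✓ (witness j=6)
  i=5: ✓ (witness j=6)

0, 1, 2, 4, 5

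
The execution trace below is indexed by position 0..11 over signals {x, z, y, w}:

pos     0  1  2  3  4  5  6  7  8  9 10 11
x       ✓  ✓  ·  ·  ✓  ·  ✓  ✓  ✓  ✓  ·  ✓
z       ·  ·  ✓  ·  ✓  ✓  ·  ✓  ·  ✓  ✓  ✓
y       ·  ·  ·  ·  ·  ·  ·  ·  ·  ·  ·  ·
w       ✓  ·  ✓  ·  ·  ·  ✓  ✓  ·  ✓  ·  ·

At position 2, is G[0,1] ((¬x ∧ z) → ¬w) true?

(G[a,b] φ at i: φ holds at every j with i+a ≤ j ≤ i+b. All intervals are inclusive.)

Does not hold

Check ((¬x ∧ z) → ¬w) at every j in [2,3]:
  j=2: antecedent true; consequent false → ✗
  j=3: antecedent false → ✓
Fails at j=2 → formula fails.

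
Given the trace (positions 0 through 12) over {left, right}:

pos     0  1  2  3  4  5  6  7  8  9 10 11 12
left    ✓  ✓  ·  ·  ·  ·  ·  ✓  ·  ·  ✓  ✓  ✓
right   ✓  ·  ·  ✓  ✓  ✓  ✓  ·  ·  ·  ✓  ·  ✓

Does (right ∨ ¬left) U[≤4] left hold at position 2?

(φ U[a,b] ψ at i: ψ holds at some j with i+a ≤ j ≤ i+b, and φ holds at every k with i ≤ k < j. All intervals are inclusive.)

Does not hold

Need some j in [2,6] with left, and (right ∨ ¬left) at every k in [2,j-1].
  j=2: left false.
  j=3: left false.
  j=4: left false.
  j=5: left false.
  j=6: left false.
No j in the window works → until fails.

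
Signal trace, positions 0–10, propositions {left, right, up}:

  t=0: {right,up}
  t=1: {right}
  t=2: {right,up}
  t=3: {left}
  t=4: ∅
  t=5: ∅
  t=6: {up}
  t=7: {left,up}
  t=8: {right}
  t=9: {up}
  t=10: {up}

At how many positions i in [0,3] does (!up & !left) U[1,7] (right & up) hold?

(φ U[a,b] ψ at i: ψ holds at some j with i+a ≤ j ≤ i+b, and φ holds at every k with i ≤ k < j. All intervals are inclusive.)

1

Evaluate at each i in [0,3]:
  i=0: ✗ (lhs fails at k=0 before rhs at j=2)
  i=1: ✓ (rhs at j=2; lhs holds on [1,1])
  i=2: ✗ (no rhs in [3,9])
  i=3: ✗ (no rhs in [4,10])
Positions where it holds: {1} → 1.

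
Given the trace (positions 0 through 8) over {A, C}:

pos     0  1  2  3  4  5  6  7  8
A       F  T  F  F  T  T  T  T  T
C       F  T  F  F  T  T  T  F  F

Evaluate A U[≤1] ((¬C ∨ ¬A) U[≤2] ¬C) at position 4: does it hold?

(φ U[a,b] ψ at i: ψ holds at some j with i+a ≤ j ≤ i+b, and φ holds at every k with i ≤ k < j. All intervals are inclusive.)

No

Need some j in [4,5] with ((¬C ∨ ¬A) U[≤2] ¬C), and A at every k in [4,j-1].
  j=4: ((¬C ∨ ¬A) U[≤2] ¬C) — fails.
  j=5: ((¬C ∨ ¬A) U[≤2] ¬C) — fails.
No j in the window works → until fails.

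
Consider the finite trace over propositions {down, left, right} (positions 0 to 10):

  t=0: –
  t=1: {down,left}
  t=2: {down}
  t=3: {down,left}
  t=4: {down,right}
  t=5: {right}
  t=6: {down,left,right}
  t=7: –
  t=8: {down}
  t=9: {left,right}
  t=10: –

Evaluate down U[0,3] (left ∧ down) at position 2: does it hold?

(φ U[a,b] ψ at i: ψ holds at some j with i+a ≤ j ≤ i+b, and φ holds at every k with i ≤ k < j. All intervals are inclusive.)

Need some j in [2,5] with (left ∧ down), and down at every k in [2,j-1].
  j=2: (left ∧ down) false.
  j=3: (left ∧ down) holds; down holds at every k in [2,2] → satisfied.

True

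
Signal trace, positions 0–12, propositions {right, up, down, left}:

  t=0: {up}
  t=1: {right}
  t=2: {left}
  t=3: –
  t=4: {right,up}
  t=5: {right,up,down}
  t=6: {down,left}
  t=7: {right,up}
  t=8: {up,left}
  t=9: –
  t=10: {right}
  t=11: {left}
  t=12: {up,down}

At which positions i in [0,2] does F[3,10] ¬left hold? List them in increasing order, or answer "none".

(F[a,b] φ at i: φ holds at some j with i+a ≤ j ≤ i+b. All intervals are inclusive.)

0, 1, 2

Evaluate at each i in [0,2]:
  i=0: ✓ (witness j=3)
  i=1: ✓ (witness j=4)
  i=2: ✓ (witness j=5)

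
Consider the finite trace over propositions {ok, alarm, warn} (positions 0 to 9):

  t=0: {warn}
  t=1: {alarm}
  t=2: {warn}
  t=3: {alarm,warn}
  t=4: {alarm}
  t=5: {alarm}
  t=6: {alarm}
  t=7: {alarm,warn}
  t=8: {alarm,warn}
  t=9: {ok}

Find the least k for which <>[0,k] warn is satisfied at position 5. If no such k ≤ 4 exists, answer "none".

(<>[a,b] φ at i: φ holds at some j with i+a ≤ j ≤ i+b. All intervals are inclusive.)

2

Scan j = 5,6,… for warn:
  j=5: fails
  j=6: fails
  j=7: holds
First hit at j=7, so smallest k = 7-5 = 2.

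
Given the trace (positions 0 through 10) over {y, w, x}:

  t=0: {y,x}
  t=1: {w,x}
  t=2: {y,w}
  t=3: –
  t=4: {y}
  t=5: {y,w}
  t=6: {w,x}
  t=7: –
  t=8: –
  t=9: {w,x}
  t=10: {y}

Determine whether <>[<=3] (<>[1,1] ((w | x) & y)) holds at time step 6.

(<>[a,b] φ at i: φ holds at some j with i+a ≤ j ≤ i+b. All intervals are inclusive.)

Check <>[1,1] ((w | x) & y) at each j in [6,9]:
  j=6: fails (none in [7,7])
  j=7: fails (none in [8,8])
  j=8: fails (none in [9,9])
  j=9: fails (none in [10,10])
No position in the window satisfies it → formula fails.

False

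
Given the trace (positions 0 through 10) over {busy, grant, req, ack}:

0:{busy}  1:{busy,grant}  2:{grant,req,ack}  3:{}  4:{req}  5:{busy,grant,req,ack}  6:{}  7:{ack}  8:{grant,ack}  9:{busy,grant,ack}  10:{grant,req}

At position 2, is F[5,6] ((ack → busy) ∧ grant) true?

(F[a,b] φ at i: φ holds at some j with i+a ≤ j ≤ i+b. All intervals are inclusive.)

Check ((ack → busy) ∧ grant) at each j in [7,8]:
  j=7: false
  j=8: false
No position in the window satisfies it → formula fails.

False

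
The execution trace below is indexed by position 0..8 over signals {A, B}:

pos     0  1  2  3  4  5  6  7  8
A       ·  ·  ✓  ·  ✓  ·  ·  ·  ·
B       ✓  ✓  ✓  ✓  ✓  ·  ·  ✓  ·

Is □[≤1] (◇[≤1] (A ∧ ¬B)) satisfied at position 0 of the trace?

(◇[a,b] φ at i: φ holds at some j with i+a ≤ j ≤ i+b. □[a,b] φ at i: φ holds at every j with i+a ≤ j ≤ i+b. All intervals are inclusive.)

No

Check ◇[≤1] (A ∧ ¬B) at every j in [0,1]:
  j=0: fails (none in [0,1])
  j=1: fails (none in [1,2])
Fails at j=0 → formula fails.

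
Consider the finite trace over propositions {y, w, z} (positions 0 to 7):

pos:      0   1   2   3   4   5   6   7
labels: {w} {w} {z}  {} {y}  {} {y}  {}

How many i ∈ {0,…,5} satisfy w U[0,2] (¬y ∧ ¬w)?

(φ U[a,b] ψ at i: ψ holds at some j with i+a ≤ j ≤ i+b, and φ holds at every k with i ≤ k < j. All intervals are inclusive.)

Evaluate at each i in [0,5]:
  i=0: ✓ (rhs at j=2; lhs holds on [0,1])
  i=1: ✓ (rhs at j=2; lhs holds on [1,1])
  i=2: ✓ (rhs at j=2)
  i=3: ✓ (rhs at j=3)
  i=4: ✗ (lhs fails at k=4 before rhs at j=5)
  i=5: ✓ (rhs at j=5)
Positions where it holds: {0, 1, 2, 3, 5} → 5.

5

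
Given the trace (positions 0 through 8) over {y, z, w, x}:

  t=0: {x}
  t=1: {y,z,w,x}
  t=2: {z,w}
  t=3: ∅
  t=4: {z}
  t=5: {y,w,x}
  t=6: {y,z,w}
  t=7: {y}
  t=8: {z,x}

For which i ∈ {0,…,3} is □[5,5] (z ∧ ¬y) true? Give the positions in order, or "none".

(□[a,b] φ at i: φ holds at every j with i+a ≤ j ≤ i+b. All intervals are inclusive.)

3

Evaluate at each i in [0,3]:
  i=0: ✗ (fails at j=5)
  i=1: ✗ (fails at j=6)
  i=2: ✗ (fails at j=7)
  i=3: ✓ (all of [8,8])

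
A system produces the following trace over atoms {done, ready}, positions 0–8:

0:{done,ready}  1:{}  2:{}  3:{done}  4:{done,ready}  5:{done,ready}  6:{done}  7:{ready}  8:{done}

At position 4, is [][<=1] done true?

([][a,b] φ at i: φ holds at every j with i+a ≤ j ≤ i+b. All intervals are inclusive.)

Yes

Check done at every j in [4,5]:
  j=4: true
  j=5: true
All positions satisfy it → formula holds.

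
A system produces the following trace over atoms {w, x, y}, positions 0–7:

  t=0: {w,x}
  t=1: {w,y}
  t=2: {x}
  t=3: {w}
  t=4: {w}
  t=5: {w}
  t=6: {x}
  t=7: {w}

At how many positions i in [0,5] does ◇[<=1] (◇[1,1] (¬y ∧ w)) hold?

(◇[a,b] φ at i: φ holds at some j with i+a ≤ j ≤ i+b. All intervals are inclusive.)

5

Evaluate at each i in [0,5]:
  i=0: ✗ (none in [0,1])
  i=1: ✓ (witness j=2)
  i=2: ✓ (witness j=2)
  i=3: ✓ (witness j=3)
  i=4: ✓ (witness j=4)
  i=5: ✓ (witness j=6)
Positions where it holds: {1, 2, 3, 4, 5} → 5.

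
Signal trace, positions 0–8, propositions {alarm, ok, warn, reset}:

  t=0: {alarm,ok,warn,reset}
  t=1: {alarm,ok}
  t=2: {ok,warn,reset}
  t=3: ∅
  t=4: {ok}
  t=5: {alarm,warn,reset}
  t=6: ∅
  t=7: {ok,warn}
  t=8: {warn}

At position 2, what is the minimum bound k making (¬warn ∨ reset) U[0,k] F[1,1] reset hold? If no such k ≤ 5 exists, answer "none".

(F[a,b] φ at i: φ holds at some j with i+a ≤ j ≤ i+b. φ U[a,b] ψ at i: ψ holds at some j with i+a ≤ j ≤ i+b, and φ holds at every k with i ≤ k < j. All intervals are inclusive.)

Need earliest j ≥ 2 with F[1,1] reset, and (¬warn ∨ reset) at every k in [2,j-1].
  j=2: rhs fails.
  j=3: rhs fails.
  j=4: rhs holds; lhs holds on [2,3]. k = 2.

2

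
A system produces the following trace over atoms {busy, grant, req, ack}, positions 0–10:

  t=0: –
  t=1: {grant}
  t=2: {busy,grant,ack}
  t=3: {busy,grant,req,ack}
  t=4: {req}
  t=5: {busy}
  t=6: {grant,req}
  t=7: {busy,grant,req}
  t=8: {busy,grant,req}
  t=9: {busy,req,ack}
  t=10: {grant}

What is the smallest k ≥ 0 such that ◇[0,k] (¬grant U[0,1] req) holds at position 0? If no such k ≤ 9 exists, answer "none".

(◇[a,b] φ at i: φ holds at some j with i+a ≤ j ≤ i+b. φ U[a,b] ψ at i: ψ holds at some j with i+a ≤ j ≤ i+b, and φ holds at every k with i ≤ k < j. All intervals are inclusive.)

3

Scan j = 0,1,… for (¬grant U[0,1] req):
  j=0: fails
  j=1: fails
  j=2: fails
  j=3: holds
First hit at j=3, so smallest k = 3-0 = 3.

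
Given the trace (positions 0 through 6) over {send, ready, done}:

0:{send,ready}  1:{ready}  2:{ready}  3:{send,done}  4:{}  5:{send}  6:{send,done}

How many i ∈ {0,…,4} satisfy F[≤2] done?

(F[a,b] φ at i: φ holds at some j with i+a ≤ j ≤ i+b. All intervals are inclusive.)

4

Evaluate at each i in [0,4]:
  i=0: ✗ (none in [0,2])
  i=1: ✓ (witness j=3)
  i=2: ✓ (witness j=3)
  i=3: ✓ (witness j=3)
  i=4: ✓ (witness j=6)
Positions where it holds: {1, 2, 3, 4} → 4.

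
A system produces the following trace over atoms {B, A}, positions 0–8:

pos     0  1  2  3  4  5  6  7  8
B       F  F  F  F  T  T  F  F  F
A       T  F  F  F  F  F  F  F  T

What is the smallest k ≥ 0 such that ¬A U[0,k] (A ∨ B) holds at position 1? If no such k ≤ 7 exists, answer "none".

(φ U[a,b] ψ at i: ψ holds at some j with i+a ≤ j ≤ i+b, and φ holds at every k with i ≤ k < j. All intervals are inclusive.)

Need earliest j ≥ 1 with (A ∨ B), and ¬A at every k in [1,j-1].
  j=1: rhs fails.
  j=2: rhs fails.
  j=3: rhs fails.
  j=4: rhs holds; lhs holds on [1,3]. k = 3.

3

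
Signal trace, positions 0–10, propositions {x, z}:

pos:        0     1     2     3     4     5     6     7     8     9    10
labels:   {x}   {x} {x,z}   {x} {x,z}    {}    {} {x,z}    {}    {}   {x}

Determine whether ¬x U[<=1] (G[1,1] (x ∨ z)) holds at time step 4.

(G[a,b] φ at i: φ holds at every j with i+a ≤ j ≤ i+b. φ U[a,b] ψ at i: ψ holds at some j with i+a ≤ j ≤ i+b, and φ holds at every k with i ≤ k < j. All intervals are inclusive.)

Need some j in [4,5] with G[1,1] (x ∨ z), and ¬x at every k in [4,j-1].
  j=4: G[1,1] (x ∨ z) — fails at 5.
  j=5: G[1,1] (x ∨ z) — fails at 6.
No j in the window works → until fails.

Does not hold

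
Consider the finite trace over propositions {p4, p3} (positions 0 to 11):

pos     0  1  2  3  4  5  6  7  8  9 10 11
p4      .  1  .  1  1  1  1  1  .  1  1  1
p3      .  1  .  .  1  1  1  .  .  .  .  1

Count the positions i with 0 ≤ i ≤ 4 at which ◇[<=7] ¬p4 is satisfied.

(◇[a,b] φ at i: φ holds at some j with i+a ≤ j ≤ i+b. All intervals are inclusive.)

5

Evaluate at each i in [0,4]:
  i=0: ✓ (witness j=0)
  i=1: ✓ (witness j=2)
  i=2: ✓ (witness j=2)
  i=3: ✓ (witness j=8)
  i=4: ✓ (witness j=8)
Positions where it holds: {0, 1, 2, 3, 4} → 5.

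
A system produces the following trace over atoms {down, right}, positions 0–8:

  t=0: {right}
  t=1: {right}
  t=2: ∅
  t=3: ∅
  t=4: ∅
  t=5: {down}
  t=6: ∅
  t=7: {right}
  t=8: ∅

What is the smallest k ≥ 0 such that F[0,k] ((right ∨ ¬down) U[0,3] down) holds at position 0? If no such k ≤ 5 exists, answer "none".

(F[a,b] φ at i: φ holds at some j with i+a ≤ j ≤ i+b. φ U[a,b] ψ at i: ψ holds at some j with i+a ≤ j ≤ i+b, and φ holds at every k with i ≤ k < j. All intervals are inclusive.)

Scan j = 0,1,… for ((right ∨ ¬down) U[0,3] down):
  j=0: fails
  j=1: fails
  j=2: holds
First hit at j=2, so smallest k = 2-0 = 2.

2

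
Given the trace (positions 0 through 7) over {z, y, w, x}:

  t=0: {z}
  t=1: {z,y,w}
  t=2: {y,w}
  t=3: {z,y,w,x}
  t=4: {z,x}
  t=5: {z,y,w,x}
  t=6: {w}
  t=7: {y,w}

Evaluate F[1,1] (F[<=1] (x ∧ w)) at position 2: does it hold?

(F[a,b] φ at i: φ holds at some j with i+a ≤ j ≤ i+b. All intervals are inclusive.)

Check F[<=1] (x ∧ w) at each j in [3,3]:
  j=3: holds (witness at 3)
Found at j=3 → formula holds.

True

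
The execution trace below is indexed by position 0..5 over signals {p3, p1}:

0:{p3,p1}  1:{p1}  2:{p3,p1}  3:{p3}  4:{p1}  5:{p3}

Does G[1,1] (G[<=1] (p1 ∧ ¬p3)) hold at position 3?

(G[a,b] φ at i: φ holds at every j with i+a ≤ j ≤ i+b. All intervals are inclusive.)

Check G[<=1] (p1 ∧ ¬p3) at every j in [4,4]:
  j=4: fails at 5
Fails at j=4 → formula fails.

False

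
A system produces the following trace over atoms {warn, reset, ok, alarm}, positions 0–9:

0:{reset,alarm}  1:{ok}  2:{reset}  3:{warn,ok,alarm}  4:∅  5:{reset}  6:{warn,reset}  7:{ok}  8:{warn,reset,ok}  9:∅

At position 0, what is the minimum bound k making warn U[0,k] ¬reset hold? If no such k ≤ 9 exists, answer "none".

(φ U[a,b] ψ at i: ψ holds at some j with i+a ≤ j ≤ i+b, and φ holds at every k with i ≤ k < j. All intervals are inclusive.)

none

Need earliest j ≥ 0 with ¬reset, and warn at every k in [0,j-1].
  j=0: rhs fails.
  j=1: rhs holds but lhs fails at k=0.
  j=2: rhs fails.
  j=3: rhs holds but lhs fails at k=0.
  j=4: rhs holds but lhs fails at k=0.
  j=5: rhs fails.
  j=6: rhs fails.
  j=7: rhs holds but lhs fails at k=0.
  j=8: rhs fails.
  j=9: rhs holds but lhs fails at k=0.
No witness within the range → none.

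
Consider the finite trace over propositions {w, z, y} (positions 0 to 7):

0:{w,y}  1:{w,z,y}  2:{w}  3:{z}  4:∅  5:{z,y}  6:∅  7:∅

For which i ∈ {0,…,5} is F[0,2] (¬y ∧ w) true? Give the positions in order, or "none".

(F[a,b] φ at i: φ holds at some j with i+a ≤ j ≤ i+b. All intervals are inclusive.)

0, 1, 2

Evaluate at each i in [0,5]:
  i=0: ✓ (witness j=2)
  i=1: ✓ (witness j=2)
  i=2: ✓ (witness j=2)
  i=3: ✗ (none in [3,5])
  i=4: ✗ (none in [4,6])
  i=5: ✗ (none in [5,7])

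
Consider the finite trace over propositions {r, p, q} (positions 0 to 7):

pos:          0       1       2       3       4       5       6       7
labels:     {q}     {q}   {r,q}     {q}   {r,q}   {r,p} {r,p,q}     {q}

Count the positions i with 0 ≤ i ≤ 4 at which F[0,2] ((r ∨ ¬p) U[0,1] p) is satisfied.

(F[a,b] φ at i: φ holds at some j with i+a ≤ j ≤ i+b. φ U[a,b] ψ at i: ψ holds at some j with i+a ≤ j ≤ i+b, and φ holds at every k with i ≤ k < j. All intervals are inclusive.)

Evaluate at each i in [0,4]:
  i=0: ✗ (none in [0,2])
  i=1: ✗ (none in [1,3])
  i=2: ✓ (witness j=4)
  i=3: ✓ (witness j=4)
  i=4: ✓ (witness j=4)
Positions where it holds: {2, 3, 4} → 3.

3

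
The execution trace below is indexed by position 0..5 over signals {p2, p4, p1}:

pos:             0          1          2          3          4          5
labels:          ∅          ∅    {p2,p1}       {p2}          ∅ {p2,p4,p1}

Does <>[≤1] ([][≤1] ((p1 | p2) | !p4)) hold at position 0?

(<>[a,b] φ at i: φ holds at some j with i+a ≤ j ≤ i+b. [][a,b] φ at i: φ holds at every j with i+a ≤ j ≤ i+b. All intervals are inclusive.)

Holds

Check [][≤1] ((p1 | p2) | !p4) at each j in [0,1]:
  j=0: holds on [0,1]
  j=1: holds on [1,2]
Found at j=0 → formula holds.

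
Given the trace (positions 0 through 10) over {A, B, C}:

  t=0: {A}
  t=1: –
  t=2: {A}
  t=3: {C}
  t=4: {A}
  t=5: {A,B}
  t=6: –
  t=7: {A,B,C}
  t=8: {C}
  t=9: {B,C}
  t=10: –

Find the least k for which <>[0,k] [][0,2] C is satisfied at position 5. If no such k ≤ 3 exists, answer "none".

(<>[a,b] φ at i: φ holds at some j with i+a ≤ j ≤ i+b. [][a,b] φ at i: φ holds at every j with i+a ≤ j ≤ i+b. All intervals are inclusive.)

2

Scan j = 5,6,… for [][0,2] C:
  j=5: fails
  j=6: fails
  j=7: holds
First hit at j=7, so smallest k = 7-5 = 2.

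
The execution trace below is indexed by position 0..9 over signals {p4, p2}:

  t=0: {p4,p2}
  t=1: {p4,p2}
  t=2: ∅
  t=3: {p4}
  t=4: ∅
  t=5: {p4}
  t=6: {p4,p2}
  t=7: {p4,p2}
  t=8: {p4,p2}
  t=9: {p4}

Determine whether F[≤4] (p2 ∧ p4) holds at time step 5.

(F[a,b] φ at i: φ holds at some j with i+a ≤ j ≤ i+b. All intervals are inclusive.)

Check (p2 ∧ p4) at each j in [5,9]:
  j=5: false
  j=6: true
  j=7: true
  j=8: true
  j=9: false
Found at j=6 → formula holds.

Holds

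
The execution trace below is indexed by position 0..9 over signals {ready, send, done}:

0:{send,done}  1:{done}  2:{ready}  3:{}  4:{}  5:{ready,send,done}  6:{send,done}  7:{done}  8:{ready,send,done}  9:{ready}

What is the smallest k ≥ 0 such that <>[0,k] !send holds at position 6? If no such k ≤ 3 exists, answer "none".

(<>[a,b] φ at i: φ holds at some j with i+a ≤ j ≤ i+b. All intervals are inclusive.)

Scan j = 6,7,… for !send:
  j=6: fails
  j=7: holds
First hit at j=7, so smallest k = 7-6 = 1.

1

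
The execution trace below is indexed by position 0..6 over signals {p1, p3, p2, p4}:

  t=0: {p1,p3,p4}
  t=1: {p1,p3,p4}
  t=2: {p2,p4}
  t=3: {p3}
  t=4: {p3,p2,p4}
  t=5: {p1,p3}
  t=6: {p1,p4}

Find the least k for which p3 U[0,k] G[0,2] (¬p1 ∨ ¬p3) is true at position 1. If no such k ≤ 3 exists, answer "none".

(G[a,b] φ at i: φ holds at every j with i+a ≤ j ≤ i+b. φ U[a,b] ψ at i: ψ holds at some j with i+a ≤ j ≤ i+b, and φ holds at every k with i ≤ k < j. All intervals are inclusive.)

1

Need earliest j ≥ 1 with G[0,2] (¬p1 ∨ ¬p3), and p3 at every k in [1,j-1].
  j=1: rhs fails.
  j=2: rhs holds; lhs holds on [1,1]. k = 1.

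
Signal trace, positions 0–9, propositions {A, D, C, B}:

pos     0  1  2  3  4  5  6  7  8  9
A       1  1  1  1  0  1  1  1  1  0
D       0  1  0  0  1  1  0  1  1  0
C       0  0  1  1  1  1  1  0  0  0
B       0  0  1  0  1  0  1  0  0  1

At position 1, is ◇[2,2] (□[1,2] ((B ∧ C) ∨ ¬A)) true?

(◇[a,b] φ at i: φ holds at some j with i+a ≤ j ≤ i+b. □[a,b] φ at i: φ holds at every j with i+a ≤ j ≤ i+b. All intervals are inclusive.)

Check □[1,2] ((B ∧ C) ∨ ¬A) at each j in [3,3]:
  j=3: fails at 5
No position in the window satisfies it → formula fails.

False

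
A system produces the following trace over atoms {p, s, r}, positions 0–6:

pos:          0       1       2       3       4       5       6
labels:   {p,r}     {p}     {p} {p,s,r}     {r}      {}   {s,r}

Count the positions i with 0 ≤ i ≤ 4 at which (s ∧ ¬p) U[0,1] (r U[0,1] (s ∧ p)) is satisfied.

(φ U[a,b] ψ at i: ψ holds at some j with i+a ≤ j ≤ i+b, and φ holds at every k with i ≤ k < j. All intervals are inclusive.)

1

Evaluate at each i in [0,4]:
  i=0: ✗ (no rhs in [0,1])
  i=1: ✗ (no rhs in [1,2])
  i=2: ✗ (lhs fails at k=2 before rhs at j=3)
  i=3: ✓ (rhs at j=3)
  i=4: ✗ (no rhs in [4,5])
Positions where it holds: {3} → 1.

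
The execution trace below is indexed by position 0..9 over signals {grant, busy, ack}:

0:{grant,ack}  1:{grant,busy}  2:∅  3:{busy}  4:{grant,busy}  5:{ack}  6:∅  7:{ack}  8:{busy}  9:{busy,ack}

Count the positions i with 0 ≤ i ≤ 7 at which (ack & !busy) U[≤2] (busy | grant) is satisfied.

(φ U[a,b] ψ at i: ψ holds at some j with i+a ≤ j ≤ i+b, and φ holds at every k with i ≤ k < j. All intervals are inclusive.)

Evaluate at each i in [0,7]:
  i=0: ✓ (rhs at j=0)
  i=1: ✓ (rhs at j=1)
  i=2: ✗ (lhs fails at k=2 before rhs at j=3)
  i=3: ✓ (rhs at j=3)
  i=4: ✓ (rhs at j=4)
  i=5: ✗ (no rhs in [5,7])
  i=6: ✗ (lhs fails at k=6 before rhs at j=8)
  i=7: ✓ (rhs at j=8; lhs holds on [7,7])
Positions where it holds: {0, 1, 3, 4, 7} → 5.

5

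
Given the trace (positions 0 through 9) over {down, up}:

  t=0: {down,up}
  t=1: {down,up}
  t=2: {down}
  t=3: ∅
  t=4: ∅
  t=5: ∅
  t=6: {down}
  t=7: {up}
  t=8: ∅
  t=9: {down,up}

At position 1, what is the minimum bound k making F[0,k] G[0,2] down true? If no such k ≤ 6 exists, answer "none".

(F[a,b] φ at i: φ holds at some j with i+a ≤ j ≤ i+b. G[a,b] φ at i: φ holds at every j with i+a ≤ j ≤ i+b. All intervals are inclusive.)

Scan j = 1,2,… for G[0,2] down:
  j=1: fails
  j=2: fails
  j=3: fails
  j=4: fails
  j=5: fails
  j=6: fails
  j=7: fails
No j in [1,7] satisfies it → none.

none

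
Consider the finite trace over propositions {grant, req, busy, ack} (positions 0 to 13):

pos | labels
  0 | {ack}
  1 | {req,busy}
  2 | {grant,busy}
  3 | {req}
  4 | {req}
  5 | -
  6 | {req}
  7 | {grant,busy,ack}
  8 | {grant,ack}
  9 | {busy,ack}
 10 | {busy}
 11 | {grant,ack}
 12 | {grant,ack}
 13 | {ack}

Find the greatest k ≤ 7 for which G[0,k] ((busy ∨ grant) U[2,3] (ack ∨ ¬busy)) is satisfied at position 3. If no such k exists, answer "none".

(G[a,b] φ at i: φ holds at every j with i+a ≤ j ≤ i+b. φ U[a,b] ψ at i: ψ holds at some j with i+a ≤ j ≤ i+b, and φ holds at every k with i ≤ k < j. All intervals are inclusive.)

none

((busy ∨ grant) U[2,3] (ack ∨ ¬busy)) must hold from j=3 onward; find where it first fails.
  j=3: fails → no k works.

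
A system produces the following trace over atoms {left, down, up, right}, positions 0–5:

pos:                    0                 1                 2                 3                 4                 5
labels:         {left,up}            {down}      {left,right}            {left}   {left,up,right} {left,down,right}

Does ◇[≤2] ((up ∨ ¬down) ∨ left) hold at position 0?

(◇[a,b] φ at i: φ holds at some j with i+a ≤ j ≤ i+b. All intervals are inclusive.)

Holds

Check ((up ∨ ¬down) ∨ left) at each j in [0,2]:
  j=0: true
  j=1: false
  j=2: true
Found at j=0 → formula holds.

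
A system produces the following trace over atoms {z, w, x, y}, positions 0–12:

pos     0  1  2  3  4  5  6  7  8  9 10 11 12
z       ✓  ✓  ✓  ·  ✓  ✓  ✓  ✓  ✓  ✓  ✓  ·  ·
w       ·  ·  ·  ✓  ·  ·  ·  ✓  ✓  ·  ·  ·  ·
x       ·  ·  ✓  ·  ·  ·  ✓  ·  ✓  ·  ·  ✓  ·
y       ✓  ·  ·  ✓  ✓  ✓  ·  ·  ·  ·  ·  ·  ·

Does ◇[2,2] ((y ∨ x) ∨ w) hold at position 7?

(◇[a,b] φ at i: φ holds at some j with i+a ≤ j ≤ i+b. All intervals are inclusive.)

Does not hold

Check ((y ∨ x) ∨ w) at each j in [9,9]:
  j=9: false
No position in the window satisfies it → formula fails.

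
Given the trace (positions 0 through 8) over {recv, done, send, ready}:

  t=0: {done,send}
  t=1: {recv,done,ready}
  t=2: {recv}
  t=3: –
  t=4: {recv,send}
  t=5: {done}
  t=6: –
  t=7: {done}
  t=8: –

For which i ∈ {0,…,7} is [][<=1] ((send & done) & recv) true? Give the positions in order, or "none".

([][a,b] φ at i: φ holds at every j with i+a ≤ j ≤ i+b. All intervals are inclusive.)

Evaluate at each i in [0,7]:
  i=0: ✗ (fails at j=0)
  i=1: ✗ (fails at j=1)
  i=2: ✗ (fails at j=2)
  i=3: ✗ (fails at j=3)
  i=4: ✗ (fails at j=4)
  i=5: ✗ (fails at j=5)
  i=6: ✗ (fails at j=6)
  i=7: ✗ (fails at j=7)

none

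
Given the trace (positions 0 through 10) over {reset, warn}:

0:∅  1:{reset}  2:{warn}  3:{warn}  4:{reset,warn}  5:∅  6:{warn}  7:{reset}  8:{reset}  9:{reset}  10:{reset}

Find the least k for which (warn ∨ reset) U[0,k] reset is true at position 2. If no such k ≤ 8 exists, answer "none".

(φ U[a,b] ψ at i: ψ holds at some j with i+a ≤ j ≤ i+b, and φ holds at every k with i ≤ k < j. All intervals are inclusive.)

2

Need earliest j ≥ 2 with reset, and (warn ∨ reset) at every k in [2,j-1].
  j=2: rhs fails.
  j=3: rhs fails.
  j=4: rhs holds; lhs holds on [2,3]. k = 2.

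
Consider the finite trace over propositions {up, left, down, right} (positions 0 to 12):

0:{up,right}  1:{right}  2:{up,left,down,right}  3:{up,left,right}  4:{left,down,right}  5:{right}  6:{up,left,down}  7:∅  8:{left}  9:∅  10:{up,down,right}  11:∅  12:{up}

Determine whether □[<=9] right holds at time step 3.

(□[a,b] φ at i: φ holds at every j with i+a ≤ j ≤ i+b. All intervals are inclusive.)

False

Check right at every j in [3,12]:
  j=3: true
  j=4: true
  j=5: true
  j=6: false
  j=7: false
  j=8: false
  j=9: false
  j=10: true
  j=11: false
  j=12: false
Fails at j=6 → formula fails.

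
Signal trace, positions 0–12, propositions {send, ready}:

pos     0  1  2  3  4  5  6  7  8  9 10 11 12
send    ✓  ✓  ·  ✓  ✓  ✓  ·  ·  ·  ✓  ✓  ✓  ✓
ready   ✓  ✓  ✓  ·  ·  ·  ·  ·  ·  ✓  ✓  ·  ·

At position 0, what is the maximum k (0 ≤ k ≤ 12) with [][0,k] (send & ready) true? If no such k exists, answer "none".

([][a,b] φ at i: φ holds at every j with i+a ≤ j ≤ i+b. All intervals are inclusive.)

1

(send & ready) must hold from j=0 onward; find where it first fails.
  j=0: holds
  j=1: holds
  j=2: fails
Holds on [0,1], so largest k = 1.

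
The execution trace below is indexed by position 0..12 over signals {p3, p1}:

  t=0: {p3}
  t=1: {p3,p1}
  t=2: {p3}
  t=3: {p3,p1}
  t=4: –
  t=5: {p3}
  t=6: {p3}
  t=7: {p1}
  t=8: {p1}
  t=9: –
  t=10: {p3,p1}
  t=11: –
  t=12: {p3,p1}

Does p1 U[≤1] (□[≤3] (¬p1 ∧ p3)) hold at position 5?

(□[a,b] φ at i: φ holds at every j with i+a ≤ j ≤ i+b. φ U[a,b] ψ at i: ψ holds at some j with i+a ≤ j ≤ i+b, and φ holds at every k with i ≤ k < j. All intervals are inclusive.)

Need some j in [5,6] with □[≤3] (¬p1 ∧ p3), and p1 at every k in [5,j-1].
  j=5: □[≤3] (¬p1 ∧ p3) — fails at 7.
  j=6: □[≤3] (¬p1 ∧ p3) — fails at 7.
No j in the window works → until fails.

No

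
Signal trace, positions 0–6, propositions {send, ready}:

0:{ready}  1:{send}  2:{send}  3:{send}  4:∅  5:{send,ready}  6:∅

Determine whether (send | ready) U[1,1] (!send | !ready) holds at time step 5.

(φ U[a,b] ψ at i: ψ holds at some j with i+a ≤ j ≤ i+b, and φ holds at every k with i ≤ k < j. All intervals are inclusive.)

Need some j in [6,6] with (!send | !ready), and (send | ready) at every k in [5,j-1].
  j=6: (!send | !ready) holds; (send | ready) holds at every k in [5,5] → satisfied.

True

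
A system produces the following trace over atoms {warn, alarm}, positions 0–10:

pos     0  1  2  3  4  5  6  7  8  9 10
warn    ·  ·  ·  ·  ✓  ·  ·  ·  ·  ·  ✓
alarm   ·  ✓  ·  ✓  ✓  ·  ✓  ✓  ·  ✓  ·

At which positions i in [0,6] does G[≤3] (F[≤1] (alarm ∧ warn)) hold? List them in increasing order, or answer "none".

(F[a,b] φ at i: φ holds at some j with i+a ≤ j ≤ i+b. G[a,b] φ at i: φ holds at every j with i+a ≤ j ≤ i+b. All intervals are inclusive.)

none

Evaluate at each i in [0,6]:
  i=0: ✗ (fails at j=0)
  i=1: ✗ (fails at j=1)
  i=2: ✗ (fails at j=2)
  i=3: ✗ (fails at j=5)
  i=4: ✗ (fails at j=5)
  i=5: ✗ (fails at j=5)
  i=6: ✗ (fails at j=6)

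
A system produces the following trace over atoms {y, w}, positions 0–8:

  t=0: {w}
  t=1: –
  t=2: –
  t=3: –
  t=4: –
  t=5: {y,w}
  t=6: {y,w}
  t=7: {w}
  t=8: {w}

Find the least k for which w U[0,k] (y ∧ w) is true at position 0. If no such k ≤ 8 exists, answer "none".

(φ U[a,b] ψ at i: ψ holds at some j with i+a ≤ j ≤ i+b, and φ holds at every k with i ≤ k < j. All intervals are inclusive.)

none

Need earliest j ≥ 0 with (y ∧ w), and w at every k in [0,j-1].
  j=0: rhs fails.
  j=1: rhs fails.
  j=2: rhs fails.
  j=3: rhs fails.
  j=4: rhs fails.
  j=5: rhs holds but lhs fails at k=1.
  j=6: rhs holds but lhs fails at k=1.
  j=7: rhs fails.
  j=8: rhs fails.
No witness within the range → none.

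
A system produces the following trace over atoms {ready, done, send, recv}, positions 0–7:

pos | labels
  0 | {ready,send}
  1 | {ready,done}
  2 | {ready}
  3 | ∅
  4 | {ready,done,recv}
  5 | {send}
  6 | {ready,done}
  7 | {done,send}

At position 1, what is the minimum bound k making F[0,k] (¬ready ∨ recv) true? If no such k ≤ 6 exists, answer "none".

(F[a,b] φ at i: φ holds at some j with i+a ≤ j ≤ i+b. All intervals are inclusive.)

2

Scan j = 1,2,… for (¬ready ∨ recv):
  j=1: fails
  j=2: fails
  j=3: holds
First hit at j=3, so smallest k = 3-1 = 2.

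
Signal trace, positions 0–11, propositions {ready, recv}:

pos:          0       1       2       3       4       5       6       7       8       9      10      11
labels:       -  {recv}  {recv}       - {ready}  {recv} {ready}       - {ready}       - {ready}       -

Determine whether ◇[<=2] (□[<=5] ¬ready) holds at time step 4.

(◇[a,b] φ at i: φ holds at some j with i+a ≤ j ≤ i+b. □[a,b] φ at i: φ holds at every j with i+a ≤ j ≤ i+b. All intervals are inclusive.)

Check □[<=5] ¬ready at each j in [4,6]:
  j=4: fails at 4
  j=5: fails at 6
  j=6: fails at 6
No position in the window satisfies it → formula fails.

No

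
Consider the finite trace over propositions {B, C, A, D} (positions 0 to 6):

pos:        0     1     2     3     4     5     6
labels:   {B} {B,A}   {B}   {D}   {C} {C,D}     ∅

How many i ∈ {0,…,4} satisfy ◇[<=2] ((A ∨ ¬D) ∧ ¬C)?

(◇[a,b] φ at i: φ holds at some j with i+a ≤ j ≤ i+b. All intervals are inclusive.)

Evaluate at each i in [0,4]:
  i=0: ✓ (witness j=0)
  i=1: ✓ (witness j=1)
  i=2: ✓ (witness j=2)
  i=3: ✗ (none in [3,5])
  i=4: ✓ (witness j=6)
Positions where it holds: {0, 1, 2, 4} → 4.

4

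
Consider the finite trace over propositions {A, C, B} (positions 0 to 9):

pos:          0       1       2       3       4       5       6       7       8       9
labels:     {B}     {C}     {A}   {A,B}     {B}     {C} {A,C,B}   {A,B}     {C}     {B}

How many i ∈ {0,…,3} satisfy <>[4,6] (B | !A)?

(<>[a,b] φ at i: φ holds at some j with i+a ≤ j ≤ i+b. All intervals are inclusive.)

Evaluate at each i in [0,3]:
  i=0: ✓ (witness j=4)
  i=1: ✓ (witness j=5)
  i=2: ✓ (witness j=6)
  i=3: ✓ (witness j=7)
Positions where it holds: {0, 1, 2, 3} → 4.

4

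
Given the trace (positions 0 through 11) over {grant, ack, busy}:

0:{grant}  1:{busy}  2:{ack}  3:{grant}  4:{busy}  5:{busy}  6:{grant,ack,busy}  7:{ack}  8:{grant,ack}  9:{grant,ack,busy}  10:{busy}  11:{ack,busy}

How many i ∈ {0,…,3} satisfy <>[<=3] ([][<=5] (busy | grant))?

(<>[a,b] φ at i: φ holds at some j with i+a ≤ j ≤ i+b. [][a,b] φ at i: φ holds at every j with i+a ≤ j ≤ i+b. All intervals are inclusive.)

Evaluate at each i in [0,3]:
  i=0: ✗ (none in [0,3])
  i=1: ✗ (none in [1,4])
  i=2: ✗ (none in [2,5])
  i=3: ✗ (none in [3,6])
Positions where it holds: {} → 0.

0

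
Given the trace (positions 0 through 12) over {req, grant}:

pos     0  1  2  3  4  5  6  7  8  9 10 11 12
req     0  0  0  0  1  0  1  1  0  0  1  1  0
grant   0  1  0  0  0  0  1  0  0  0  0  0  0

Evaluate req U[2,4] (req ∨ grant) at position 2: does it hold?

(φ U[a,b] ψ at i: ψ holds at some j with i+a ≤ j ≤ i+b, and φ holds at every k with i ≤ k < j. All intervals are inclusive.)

Need some j in [4,6] with (req ∨ grant), and req at every k in [2,j-1].
  j=4: (req ∨ grant) holds, but req fails at k=2 → not this j.
  j=5: (req ∨ grant) false.
  j=6: (req ∨ grant) holds, but req fails at k=2 → not this j.
No j in the window works → until fails.

False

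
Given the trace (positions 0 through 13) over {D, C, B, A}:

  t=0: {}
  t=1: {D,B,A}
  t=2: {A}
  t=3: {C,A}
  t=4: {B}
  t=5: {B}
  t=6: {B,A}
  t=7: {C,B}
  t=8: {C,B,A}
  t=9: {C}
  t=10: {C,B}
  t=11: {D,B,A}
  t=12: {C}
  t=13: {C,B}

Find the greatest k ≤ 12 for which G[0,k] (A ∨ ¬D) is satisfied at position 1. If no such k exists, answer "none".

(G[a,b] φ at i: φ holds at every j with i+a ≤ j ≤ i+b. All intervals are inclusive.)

12

(A ∨ ¬D) must hold from j=1 onward; find where it first fails.
  j=1: holds
  j=2: holds
  j=3: holds
  j=4: holds
  j=5: holds
  j=6: holds
  j=7: holds
  j=8: holds
  j=9: holds
  j=10: holds
  j=11: holds
  j=12: holds
  j=13: holds
Holds through j=13; largest k = 12.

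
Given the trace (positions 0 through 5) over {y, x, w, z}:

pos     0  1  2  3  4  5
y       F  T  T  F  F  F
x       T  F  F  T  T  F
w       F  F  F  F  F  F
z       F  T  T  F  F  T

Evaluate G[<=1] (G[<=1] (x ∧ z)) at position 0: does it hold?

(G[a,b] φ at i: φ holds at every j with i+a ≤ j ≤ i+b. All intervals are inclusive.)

False

Check G[<=1] (x ∧ z) at every j in [0,1]:
  j=0: fails at 0
  j=1: fails at 1
Fails at j=0 → formula fails.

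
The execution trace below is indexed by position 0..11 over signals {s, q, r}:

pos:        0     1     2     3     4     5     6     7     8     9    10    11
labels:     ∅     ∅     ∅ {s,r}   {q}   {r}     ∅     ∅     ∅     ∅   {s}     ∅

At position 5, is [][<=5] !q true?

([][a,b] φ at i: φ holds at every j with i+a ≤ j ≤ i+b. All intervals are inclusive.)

Check !q at every j in [5,10]:
  j=5: true
  j=6: true
  j=7: true
  j=8: true
  j=9: true
  j=10: true
All positions satisfy it → formula holds.

Yes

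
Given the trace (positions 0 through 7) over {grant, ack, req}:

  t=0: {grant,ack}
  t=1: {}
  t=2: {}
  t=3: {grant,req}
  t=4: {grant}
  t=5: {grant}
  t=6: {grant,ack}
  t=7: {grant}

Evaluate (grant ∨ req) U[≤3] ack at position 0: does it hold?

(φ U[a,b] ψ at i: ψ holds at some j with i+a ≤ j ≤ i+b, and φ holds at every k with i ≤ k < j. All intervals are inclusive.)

Yes

Need some j in [0,3] with ack, and (grant ∨ req) at every k in [0,j-1].
  j=0: ack holds; no prefix to check → satisfied.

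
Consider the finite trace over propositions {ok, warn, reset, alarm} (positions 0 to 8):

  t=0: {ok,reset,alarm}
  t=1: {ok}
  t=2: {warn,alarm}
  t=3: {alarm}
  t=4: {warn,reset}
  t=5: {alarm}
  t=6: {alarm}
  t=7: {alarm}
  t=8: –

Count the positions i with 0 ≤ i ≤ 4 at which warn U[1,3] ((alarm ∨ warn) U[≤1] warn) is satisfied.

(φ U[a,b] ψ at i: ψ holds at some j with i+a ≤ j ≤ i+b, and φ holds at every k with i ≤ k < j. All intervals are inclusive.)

1

Evaluate at each i in [0,4]:
  i=0: ✗ (lhs fails at k=0 before rhs at j=2)
  i=1: ✗ (lhs fails at k=1 before rhs at j=2)
  i=2: ✓ (rhs at j=3; lhs holds on [2,2])
  i=3: ✗ (lhs fails at k=3 before rhs at j=4)
  i=4: ✗ (no rhs in [5,7])
Positions where it holds: {2} → 1.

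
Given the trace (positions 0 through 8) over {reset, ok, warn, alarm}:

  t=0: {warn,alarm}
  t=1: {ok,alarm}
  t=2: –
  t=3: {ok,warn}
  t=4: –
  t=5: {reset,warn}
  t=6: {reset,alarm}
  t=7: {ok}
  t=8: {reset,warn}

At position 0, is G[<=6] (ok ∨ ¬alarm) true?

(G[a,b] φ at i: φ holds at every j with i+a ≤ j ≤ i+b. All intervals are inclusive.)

False

Check (ok ∨ ¬alarm) at every j in [0,6]:
  j=0: false
  j=1: true
  j=2: true
  j=3: true
  j=4: true
  j=5: true
  j=6: false
Fails at j=0 → formula fails.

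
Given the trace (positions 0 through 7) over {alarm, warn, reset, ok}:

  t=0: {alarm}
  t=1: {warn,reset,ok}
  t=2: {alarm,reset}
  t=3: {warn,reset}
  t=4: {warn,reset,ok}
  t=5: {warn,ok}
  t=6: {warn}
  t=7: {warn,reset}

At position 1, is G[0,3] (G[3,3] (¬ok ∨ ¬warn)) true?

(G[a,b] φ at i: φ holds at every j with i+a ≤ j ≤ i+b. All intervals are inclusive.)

No

Check G[3,3] (¬ok ∨ ¬warn) at every j in [1,4]:
  j=1: fails at 4
  j=2: fails at 5
  j=3: holds on [6,6]
  j=4: holds on [7,7]
Fails at j=1 → formula fails.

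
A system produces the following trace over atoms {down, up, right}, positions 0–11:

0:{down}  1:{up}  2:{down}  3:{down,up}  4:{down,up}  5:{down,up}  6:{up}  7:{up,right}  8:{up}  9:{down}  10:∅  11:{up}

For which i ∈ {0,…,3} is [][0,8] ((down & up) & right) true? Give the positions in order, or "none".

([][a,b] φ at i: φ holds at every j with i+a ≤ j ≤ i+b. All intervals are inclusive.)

none

Evaluate at each i in [0,3]:
  i=0: ✗ (fails at j=0)
  i=1: ✗ (fails at j=1)
  i=2: ✗ (fails at j=2)
  i=3: ✗ (fails at j=3)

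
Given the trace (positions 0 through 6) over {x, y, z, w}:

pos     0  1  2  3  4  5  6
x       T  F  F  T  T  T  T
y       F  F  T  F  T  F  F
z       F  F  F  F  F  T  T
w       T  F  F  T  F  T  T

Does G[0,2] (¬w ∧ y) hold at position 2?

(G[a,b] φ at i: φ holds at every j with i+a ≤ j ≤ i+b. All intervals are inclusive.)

Check (¬w ∧ y) at every j in [2,4]:
  j=2: true
  j=3: false
  j=4: true
Fails at j=3 → formula fails.

Does not hold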